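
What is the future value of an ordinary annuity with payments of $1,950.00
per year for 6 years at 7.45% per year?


Formula: FV = PMT * ((1+r)^n - 1) / r
Growth factor: (1 + 0.0745)^6 = 1.539
Numerator: 1.539 - 1 = 0.539
FV = $1,950.00 * 0.539 / 0.0745 = $14,108.04

$14,108.04


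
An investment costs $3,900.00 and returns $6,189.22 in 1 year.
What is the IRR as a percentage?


Formula: IRR = C1/C0 - 1
Substituting: IRR = $6,189.22 / $3,900.00 - 1
Ratio: 1.586979 - 1 = 0.586979
IRR = 58.6979%

58.6979%


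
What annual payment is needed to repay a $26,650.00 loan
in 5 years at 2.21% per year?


Formula: PMT = PV * r / (1 - (1+r)^(-n))
Denominator: 1 - (1 + 0.0221)^(-5) = 0.103536
Numerator: $26,650.00 * 0.0221 = 588.965
PMT = 588.965 / 0.103536 = $5,688.53

$5,688.53


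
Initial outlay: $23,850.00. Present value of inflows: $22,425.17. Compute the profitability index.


Formula: PI = PV(cash flows) / initial investment
Substituting: PI = $22,425.17 / $23,850.00
PI = 0.9403

0.9403


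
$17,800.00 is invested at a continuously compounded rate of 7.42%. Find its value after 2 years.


Formula: FV = P * e^(r*t)
Exponent: r*t = 0.0742 * 2 = 0.1484
e^(0.1484) = 1.159977
FV = $17,800.00 * 1.159977 = $20,647.59

$20,647.59


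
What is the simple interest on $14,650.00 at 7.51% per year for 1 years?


Formula: I = P * r * t
Substituting: I = $14,650.00 * 0.0751 * 1
Step: I = $14,650.00 * 0.0751
I = $1,100.22

$1,100.22


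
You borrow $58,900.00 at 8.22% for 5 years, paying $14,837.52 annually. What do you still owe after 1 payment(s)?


Formula: Balance = PV*(1+r)^k - PMT*((1+r)^k - 1)/r
Growth: (1 + 0.0822)^1 = 1.0822
Accumulated factor: ((1+r)^k - 1)/r = 1.0
Balance = $58,900.00 * 1.0822 - $14,837.52 * 1.0
Balance = $48,904.06

$48,904.06


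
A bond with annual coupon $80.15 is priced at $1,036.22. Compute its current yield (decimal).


Formula: Current yield = annual coupon / price
Substituting: CY = $80.15 / $1,036.22
CY = 0.077348

0.077348


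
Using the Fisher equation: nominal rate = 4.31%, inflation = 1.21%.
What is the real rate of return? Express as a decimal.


Formula: (1 + r_real) = (1 + r_nom) / (1 + inflation)
Substituting: (1 + r_real) = 1.0431 / 1.0121
(1 + r_real) = 1.030629
r_real = 1.030629 - 1 = 0.030629

0.030629


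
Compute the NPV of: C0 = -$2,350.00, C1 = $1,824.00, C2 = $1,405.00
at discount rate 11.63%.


Formula: NPV = C0 + C1/(1+r) + C2/(1+r)^2
Discount C1: $1,824.00 / (1 + 0.1163) = $1,633.97
Discount C2: $1,405.00 / (1 + 0.1163)^2 = $1,127.49
NPV = -$2,350.00 + $1,633.97 + $1,127.49 = $411.46

$411.46


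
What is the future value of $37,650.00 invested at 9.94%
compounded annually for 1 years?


Formula: FV = P * (1 + r)^n
Substituting: FV = $37,650.00 * (1 + 0.0994)^1
Growth factor: (1.0994)^1 = 1.0994
FV = $37,650.00 * 1.0994 = $41,392.41

$41,392.41


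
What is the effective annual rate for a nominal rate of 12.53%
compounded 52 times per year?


Formula: EAR = (1 + r/m)^m - 1
Period rate: r/m = 0.1253 / 52 = 0.00241
Compounding: (1 + 0.00241)^52 = 1.133318
EAR = 1.133318 - 1 = 0.133318

0.133318


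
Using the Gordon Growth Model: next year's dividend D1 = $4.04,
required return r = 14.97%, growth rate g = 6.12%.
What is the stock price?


Formula: P = D1 / (r - g)
Spread: r - g = 0.1497 - 0.0612 = 0.0885
Substituting: P = $4.04 / 0.0885
P = $45.65

$45.65


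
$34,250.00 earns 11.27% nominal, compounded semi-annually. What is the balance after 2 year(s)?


Formula: FV = P * (1 + r/m)^(m*t)
Period rate: r/m = 0.1127 / 2 = 0.05635
Total periods: m*t = 2 * 2 = 4
Growth factor: (1 + 0.05635)^4 = 1.245178
FV = $34,250.00 * 1.245178 = $42,647.34

$42,647.34


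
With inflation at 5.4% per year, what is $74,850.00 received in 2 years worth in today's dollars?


Formula: Real value = nominal / (1 + inflation)^years
Price level: (1 + 0.054)^2 = 1.110916
Real value = $74,850.00 / 1.110916 = $67,376.83

$67,376.83


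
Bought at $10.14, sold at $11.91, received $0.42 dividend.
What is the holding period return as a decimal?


Formula: HPR = (P1 - P0 + D) / P0
Gain: $11.91 - $10.14 + $0.42 = $2.19
HPR = $2.19 / $10.14 = 0.216

0.216


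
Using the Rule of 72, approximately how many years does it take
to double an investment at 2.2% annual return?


Formula: Years ≈ 72 / r
Substituting: Years ≈ 72 / 2.2
Years ≈ 32.7

32.7 years


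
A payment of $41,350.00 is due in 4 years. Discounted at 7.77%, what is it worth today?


Formula: PV = FV / (1 + r)^n
Substituting: PV = $41,350.00 / (1 + 0.0777)^4
Discount factor: (1.0777)^4 = 1.348937
PV = $41,350.00 / 1.348937 = $30,653.78

$30,653.78


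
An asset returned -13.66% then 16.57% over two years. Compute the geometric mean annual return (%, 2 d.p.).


Formula: Geometric mean = ((1+r1)*(1+r2))^(1/2) - 1
Product: (1 + -0.1366) * (1 + 0.1657) = 0.8634 * 1.1657 = 1.006465
Square root: 1.006465^0.5 = 1.003227
Geometric mean = 1.003227 - 1 = 0.003227
As percentage: 0.32%

0.32%


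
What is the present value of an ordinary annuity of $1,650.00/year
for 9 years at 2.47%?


Formula: PV = PMT * (1 - (1+r)^(-n)) / r
Discount factor: (1 + 0.0247)^(-9) = 0.802841
Bracket: 1 - 0.802841 = 0.197159
PV = $1,650.00 * 0.197159 / 0.0247 = $13,170.56

$13,170.56


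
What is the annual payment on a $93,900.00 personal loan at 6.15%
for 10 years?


Formula: PMT = PV * r / (1 - (1+r)^(-n))
Denominator: 1 - (1 + 0.0615)^(-10) = 0.449446
Numerator: $93,900.00 * 0.0615 = 5774.85
PMT = 5774.85 / 0.449446 = $12,848.82

$12,848.82


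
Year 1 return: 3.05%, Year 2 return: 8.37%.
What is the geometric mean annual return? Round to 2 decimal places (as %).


Formula: Geometric mean = ((1+r1)*(1+r2))^(1/2) - 1
Product: (1 + 0.0305) * (1 + 0.0837) = 1.0305 * 1.0837 = 1.116753
Square root: 1.116753^0.5 = 1.056765
Geometric mean = 1.056765 - 1 = 0.056765
As percentage: 5.68%

5.68%


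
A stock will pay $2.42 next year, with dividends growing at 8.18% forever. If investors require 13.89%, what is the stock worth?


Formula: P = D1 / (r - g)
Spread: r - g = 0.1389 - 0.0818 = 0.0571
Substituting: P = $2.42 / 0.0571
P = $42.38

$42.38


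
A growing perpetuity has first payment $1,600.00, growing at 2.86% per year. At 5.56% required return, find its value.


Formula: PV = C / (r - g)
Spread: r - g = 0.0556 - 0.0286 = 0.027
Substituting: PV = $1,600.00 / 0.027
PV = $59,259.26

$59,259.26


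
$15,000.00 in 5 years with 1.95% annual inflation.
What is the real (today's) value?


Formula: Real value = nominal / (1 + inflation)^years
Price level: (1 + 0.0195)^5 = 1.101377
Real value = $15,000.00 / 1.101377 = $13,619.31

$13,619.31


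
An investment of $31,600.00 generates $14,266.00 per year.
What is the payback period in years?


Formula: Payback = investment / annual cash flow
Substituting: Payback = $31,600.00 / $14,266.00
Payback = 2.2151 years

2.2151 years


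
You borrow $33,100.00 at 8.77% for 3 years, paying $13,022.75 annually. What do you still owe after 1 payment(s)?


Formula: Balance = PV*(1+r)^k - PMT*((1+r)^k - 1)/r
Growth: (1 + 0.0877)^1 = 1.0877
Accumulated factor: ((1+r)^k - 1)/r = 1.0
Balance = $33,100.00 * 1.0877 - $13,022.75 * 1.0
Balance = $22,980.12

$22,980.12


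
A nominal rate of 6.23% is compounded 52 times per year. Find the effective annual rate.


Formula: EAR = (1 + r/m)^m - 1
Period rate: r/m = 0.0623 / 52 = 0.001198
Compounding: (1 + 0.001198)^52 = 1.064242
EAR = 1.064242 - 1 = 0.064242

0.064242


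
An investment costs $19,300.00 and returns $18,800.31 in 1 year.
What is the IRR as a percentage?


Formula: IRR = C1/C0 - 1
Substituting: IRR = $18,800.31 / $19,300.00 - 1
Ratio: 0.974109 - 1 = -0.025891
IRR = -2.5891%

-2.5891%


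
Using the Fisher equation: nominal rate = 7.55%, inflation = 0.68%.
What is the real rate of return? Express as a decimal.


Formula: (1 + r_real) = (1 + r_nom) / (1 + inflation)
Substituting: (1 + r_real) = 1.0755 / 1.0068
(1 + r_real) = 1.068236
r_real = 1.068236 - 1 = 0.068236

0.068236


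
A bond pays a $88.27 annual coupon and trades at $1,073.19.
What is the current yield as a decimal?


Formula: Current yield = annual coupon / price
Substituting: CY = $88.27 / $1,073.19
CY = 0.08225

0.08225


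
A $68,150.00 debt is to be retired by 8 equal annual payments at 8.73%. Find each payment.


Formula: PMT = PV * r / (1 - (1+r)^(-n))
Denominator: 1 - (1 + 0.0873)^(-8) = 0.488077
Numerator: $68,150.00 * 0.0873 = 5949.495
PMT = 5949.495 / 0.488077 = $12,189.67

$12,189.67


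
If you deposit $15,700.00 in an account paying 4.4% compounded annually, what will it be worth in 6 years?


Formula: FV = P * (1 + r)^n
Substituting: FV = $15,700.00 * (1 + 0.044)^6
Growth factor: (1.044)^6 = 1.294801
FV = $15,700.00 * 1.294801 = $20,328.37

$20,328.37


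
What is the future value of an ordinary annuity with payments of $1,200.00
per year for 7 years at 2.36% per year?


Formula: FV = PMT * ((1+r)^n - 1) / r
Growth factor: (1 + 0.0236)^7 = 1.177367
Numerator: 1.177367 - 1 = 0.177367
FV = $1,200.00 * 0.177367 / 0.0236 = $9,018.67

$9,018.67


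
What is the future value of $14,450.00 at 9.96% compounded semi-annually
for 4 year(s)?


Formula: FV = P * (1 + r/m)^(m*t)
Period rate: r/m = 0.0996 / 2 = 0.0498
Total periods: m*t = 2 * 4 = 8
Growth factor: (1 + 0.0498)^8 = 1.475206
FV = $14,450.00 * 1.475206 = $21,316.72

$21,316.72


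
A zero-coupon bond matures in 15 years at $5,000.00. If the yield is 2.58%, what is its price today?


Formula: Price = FV / (1 + r)^n
Substituting: Price = $5,000.00 / (1 + 0.0258)^15
Discount factor: (1.0258)^15 = 1.465347
Price = $5,000.00 / 1.465347 = $3,412.16

$3,412.16


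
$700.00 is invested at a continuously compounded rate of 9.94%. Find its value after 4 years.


Formula: FV = P * e^(r*t)
Exponent: r*t = 0.0994 * 4 = 0.3976
e^(0.3976) = 1.488249
FV = $700.00 * 1.488249 = $1,041.77

$1,041.77


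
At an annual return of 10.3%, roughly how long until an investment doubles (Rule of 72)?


Formula: Years ≈ 72 / r
Substituting: Years ≈ 72 / 10.3
Years ≈ 7.0

7.0 years


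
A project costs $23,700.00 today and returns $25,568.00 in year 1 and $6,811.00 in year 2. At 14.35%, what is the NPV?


Formula: NPV = C0 + C1/(1+r) + C2/(1+r)^2
Discount C1: $25,568.00 / (1 + 0.1435) = $22,359.42
Discount C2: $6,811.00 / (1 + 0.1435)^2 = $5,208.81
NPV = -$23,700.00 + $22,359.42 + $5,208.81 = $3,868.23

$3,868.23


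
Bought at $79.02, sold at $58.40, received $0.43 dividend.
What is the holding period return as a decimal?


Formula: HPR = (P1 - P0 + D) / P0
Gain: $58.40 - $79.02 + $0.43 = -$20.19
HPR = -$20.19 / $79.02 = -0.2555

-0.2555


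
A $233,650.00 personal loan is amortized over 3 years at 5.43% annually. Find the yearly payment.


Formula: PMT = PV * r / (1 - (1+r)^(-n))
Denominator: 1 - (1 + 0.0543)^(-3) = 0.146689
Numerator: $233,650.00 * 0.0543 = 12687.195
PMT = 12687.195 / 0.146689 = $86,490.47

$86,490.47


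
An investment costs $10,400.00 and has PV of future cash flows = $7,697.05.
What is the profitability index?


Formula: PI = PV(cash flows) / initial investment
Substituting: PI = $7,697.05 / $10,400.00
PI = 0.7401

0.7401


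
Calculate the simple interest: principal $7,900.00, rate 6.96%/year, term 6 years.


Formula: I = P * r * t
Substituting: I = $7,900.00 * 0.0696 * 6
Step: I = $7,900.00 * 0.4176
I = $3,299.04

$3,299.04


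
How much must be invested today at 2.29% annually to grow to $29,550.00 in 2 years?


Formula: PV = FV / (1 + r)^n
Substituting: PV = $29,550.00 / (1 + 0.0229)^2
Discount factor: (1.0229)^2 = 1.046324
PV = $29,550.00 / 1.046324 = $28,241.72

$28,241.72


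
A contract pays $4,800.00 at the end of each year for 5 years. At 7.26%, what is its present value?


Formula: PV = PMT * (1 - (1+r)^(-n)) / r
Discount factor: (1 + 0.0726)^(-5) = 0.704387
Bracket: 1 - 0.704387 = 0.295613
PV = $4,800.00 * 0.295613 / 0.0726 = $19,544.69

$19,544.69


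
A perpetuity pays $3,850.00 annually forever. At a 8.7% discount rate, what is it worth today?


Formula: PV = C / r
Substituting: PV = $3,850.00 / 0.087
PV = $44,252.87

$44,252.87


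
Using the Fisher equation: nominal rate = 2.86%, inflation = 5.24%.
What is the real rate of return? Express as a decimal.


Formula: (1 + r_real) = (1 + r_nom) / (1 + inflation)
Substituting: (1 + r_real) = 1.0286 / 1.0524
(1 + r_real) = 0.977385
r_real = 0.977385 - 1 = -0.022615

-0.022615


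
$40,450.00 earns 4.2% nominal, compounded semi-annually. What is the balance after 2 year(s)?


Formula: FV = P * (1 + r/m)^(m*t)
Period rate: r/m = 0.042 / 2 = 0.021
Total periods: m*t = 2 * 2 = 4
Growth factor: (1 + 0.021)^4 = 1.086683
FV = $40,450.00 * 1.086683 = $43,956.34

$43,956.34


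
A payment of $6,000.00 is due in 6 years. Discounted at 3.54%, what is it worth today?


Formula: PV = FV / (1 + r)^n
Substituting: PV = $6,000.00 / (1 + 0.0354)^6
Discount factor: (1.0354)^6 = 1.232109
PV = $6,000.00 / 1.232109 = $4,869.70

$4,869.70


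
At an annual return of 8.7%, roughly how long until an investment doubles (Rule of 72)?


Formula: Years ≈ 72 / r
Substituting: Years ≈ 72 / 8.7
Years ≈ 8.3

8.3 years


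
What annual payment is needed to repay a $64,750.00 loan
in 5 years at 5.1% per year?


Formula: PMT = PV * r / (1 - (1+r)^(-n))
Denominator: 1 - (1 + 0.051)^(-5) = 0.220194
Numerator: $64,750.00 * 0.051 = 3302.25
PMT = 3302.25 / 0.220194 = $14,996.98

$14,996.98


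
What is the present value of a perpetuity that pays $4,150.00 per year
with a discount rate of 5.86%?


Formula: PV = C / r
Substituting: PV = $4,150.00 / 0.0586
PV = $70,819.11

$70,819.11


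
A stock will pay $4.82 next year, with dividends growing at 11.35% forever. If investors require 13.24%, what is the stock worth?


Formula: P = D1 / (r - g)
Spread: r - g = 0.1324 - 0.1135 = 0.0189
Substituting: P = $4.82 / 0.0189
P = $255.03

$255.03


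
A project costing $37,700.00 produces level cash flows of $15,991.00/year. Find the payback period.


Formula: Payback = investment / annual cash flow
Substituting: Payback = $37,700.00 / $15,991.00
Payback = 2.3576 years

2.3576 years


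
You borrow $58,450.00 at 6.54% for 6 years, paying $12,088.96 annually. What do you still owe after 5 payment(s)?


Formula: Balance = PV*(1+r)^k - PMT*((1+r)^k - 1)/r
Growth: (1 + 0.0654)^5 = 1.372662
Accumulated factor: ((1+r)^k - 1)/r = 5.698189
Balance = $58,450.00 * 1.372662 - $12,088.96 * 5.698189
Balance = $11,346.89

$11,346.89


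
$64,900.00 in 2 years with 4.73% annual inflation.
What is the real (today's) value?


Formula: Real value = nominal / (1 + inflation)^years
Price level: (1 + 0.0473)^2 = 1.096837
Real value = $64,900.00 / 1.096837 = $59,170.13

$59,170.13


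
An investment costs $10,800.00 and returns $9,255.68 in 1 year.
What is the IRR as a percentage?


Formula: IRR = C1/C0 - 1
Substituting: IRR = $9,255.68 / $10,800.00 - 1
Ratio: 0.857007 - 1 = -0.142993
IRR = -14.2993%

-14.2993%


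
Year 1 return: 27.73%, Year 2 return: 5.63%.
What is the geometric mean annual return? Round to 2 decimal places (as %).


Formula: Geometric mean = ((1+r1)*(1+r2))^(1/2) - 1
Product: (1 + 0.2773) * (1 + 0.0563) = 1.2773 * 1.0563 = 1.349212
Square root: 1.349212^0.5 = 1.161556
Geometric mean = 1.161556 - 1 = 0.161556
As percentage: 16.16%

16.16%


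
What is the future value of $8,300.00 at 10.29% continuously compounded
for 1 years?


Formula: FV = P * e^(r*t)
Exponent: r*t = 0.1029 * 1 = 0.1029
e^(0.1029) = 1.108381
FV = $8,300.00 * 1.108381 = $9,199.56

$9,199.56


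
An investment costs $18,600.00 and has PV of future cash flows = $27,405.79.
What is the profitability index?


Formula: PI = PV(cash flows) / initial investment
Substituting: PI = $27,405.79 / $18,600.00
PI = 1.4734

1.4734


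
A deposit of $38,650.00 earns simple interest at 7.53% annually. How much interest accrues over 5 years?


Formula: I = P * r * t
Substituting: I = $38,650.00 * 0.0753 * 5
Step: I = $38,650.00 * 0.3765
I = $14,551.73

$14,551.73


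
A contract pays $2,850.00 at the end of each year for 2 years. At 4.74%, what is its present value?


Formula: PV = PMT * (1 - (1+r)^(-n)) / r
Discount factor: (1 + 0.0474)^(-2) = 0.911538
Bracket: 1 - 0.911538 = 0.088462
PV = $2,850.00 * 0.088462 / 0.0474 = $5,318.91

$5,318.91


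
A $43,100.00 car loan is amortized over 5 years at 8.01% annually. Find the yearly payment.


Formula: PMT = PV * r / (1 - (1+r)^(-n))
Denominator: 1 - (1 + 0.0801)^(-5) = 0.319732
Numerator: $43,100.00 * 0.0801 = 3452.31
PMT = 3452.31 / 0.319732 = $10,797.52

$10,797.52


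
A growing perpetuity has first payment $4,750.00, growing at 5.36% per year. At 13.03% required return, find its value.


Formula: PV = C / (r - g)
Spread: r - g = 0.1303 - 0.0536 = 0.0767
Substituting: PV = $4,750.00 / 0.0767
PV = $61,929.60

$61,929.60


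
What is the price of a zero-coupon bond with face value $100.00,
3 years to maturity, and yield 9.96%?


Formula: Price = FV / (1 + r)^n
Substituting: Price = $100.00 / (1 + 0.0996)^3
Discount factor: (1.0996)^3 = 1.329549
Price = $100.00 / 1.329549 = $75.21

$75.21


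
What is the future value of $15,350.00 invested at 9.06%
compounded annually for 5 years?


Formula: FV = P * (1 + r)^n
Substituting: FV = $15,350.00 * (1 + 0.0906)^5
Growth factor: (1.0906)^5 = 1.542863
FV = $15,350.00 * 1.542863 = $23,682.95

$23,682.95


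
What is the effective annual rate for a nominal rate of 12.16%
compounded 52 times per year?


Formula: EAR = (1 + r/m)^m - 1
Period rate: r/m = 0.1216 / 52 = 0.002338
Compounding: (1 + 0.002338)^52 = 1.129142
EAR = 1.129142 - 1 = 0.129142

0.129142


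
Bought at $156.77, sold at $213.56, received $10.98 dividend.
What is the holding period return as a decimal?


Formula: HPR = (P1 - P0 + D) / P0
Gain: $213.56 - $156.77 + $10.98 = $67.77
HPR = $67.77 / $156.77 = 0.4323

0.4323


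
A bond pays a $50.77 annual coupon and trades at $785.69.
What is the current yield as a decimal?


Formula: Current yield = annual coupon / price
Substituting: CY = $50.77 / $785.69
CY = 0.064618

0.064618


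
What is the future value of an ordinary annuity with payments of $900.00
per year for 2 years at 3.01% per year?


Formula: FV = PMT * ((1+r)^n - 1) / r
Growth factor: (1 + 0.0301)^2 = 1.061106
Numerator: 1.061106 - 1 = 0.061106
FV = $900.00 * 0.061106 / 0.0301 = $1,827.09

$1,827.09


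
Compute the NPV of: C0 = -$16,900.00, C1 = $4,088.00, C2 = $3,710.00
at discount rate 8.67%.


Formula: NPV = C0 + C1/(1+r) + C2/(1+r)^2
Discount C1: $4,088.00 / (1 + 0.0867) = $3,761.85
Discount C2: $3,710.00 / (1 + 0.0867)^2 = $3,141.63
NPV = -$16,900.00 + $3,761.85 + $3,141.63 = -$9,996.53

-$9,996.53


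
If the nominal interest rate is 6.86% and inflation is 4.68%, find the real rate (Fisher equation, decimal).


Formula: (1 + r_real) = (1 + r_nom) / (1 + inflation)
Substituting: (1 + r_real) = 1.0686 / 1.0468
(1 + r_real) = 1.020825
r_real = 1.020825 - 1 = 0.020825

0.020825


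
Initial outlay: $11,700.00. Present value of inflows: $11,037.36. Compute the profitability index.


Formula: PI = PV(cash flows) / initial investment
Substituting: PI = $11,037.36 / $11,700.00
PI = 0.9434

0.9434


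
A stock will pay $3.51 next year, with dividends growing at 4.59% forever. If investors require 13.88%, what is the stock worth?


Formula: P = D1 / (r - g)
Spread: r - g = 0.1388 - 0.0459 = 0.0929
Substituting: P = $3.51 / 0.0929
P = $37.78

$37.78


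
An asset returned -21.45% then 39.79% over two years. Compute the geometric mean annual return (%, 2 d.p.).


Formula: Geometric mean = ((1+r1)*(1+r2))^(1/2) - 1
Product: (1 + -0.2145) * (1 + 0.3979) = 0.7855 * 1.3979 = 1.09805
Square root: 1.09805^0.5 = 1.047879
Geometric mean = 1.047879 - 1 = 0.047879
As percentage: 4.79%

4.79%


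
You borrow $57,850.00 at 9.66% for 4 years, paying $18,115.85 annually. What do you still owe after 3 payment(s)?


Formula: Balance = PV*(1+r)^k - PMT*((1+r)^k - 1)/r
Growth: (1 + 0.0966)^3 = 1.318696
Accumulated factor: ((1+r)^k - 1)/r = 3.299132
Balance = $57,850.00 * 1.318696 - $18,115.85 * 3.299132
Balance = $16,520.00

$16,520.00


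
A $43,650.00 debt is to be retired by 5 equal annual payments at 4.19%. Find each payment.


Formula: PMT = PV * r / (1 - (1+r)^(-n))
Denominator: 1 - (1 + 0.0419)^(-5) = 0.18554
Numerator: $43,650.00 * 0.0419 = 1828.935
PMT = 1828.935 / 0.18554 = $9,857.37

$9,857.37


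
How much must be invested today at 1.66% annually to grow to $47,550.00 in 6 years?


Formula: PV = FV / (1 + r)^n
Substituting: PV = $47,550.00 / (1 + 0.0166)^6
Discount factor: (1.0166)^6 = 1.103826
PV = $47,550.00 / 1.103826 = $43,077.44

$43,077.44


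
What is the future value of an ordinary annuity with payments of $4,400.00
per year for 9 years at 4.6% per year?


Formula: FV = PMT * ((1+r)^n - 1) / r
Growth factor: (1 + 0.046)^9 = 1.498943
Numerator: 1.498943 - 1 = 0.498943
FV = $4,400.00 * 0.498943 / 0.046 = $47,725.00

$47,725.00


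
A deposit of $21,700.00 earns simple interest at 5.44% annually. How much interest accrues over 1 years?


Formula: I = P * r * t
Substituting: I = $21,700.00 * 0.0544 * 1
Step: I = $21,700.00 * 0.0544
I = $1,180.48

$1,180.48


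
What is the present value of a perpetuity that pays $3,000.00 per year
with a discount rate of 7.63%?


Formula: PV = C / r
Substituting: PV = $3,000.00 / 0.0763
PV = $39,318.48

$39,318.48


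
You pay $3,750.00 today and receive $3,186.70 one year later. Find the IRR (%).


Formula: IRR = C1/C0 - 1
Substituting: IRR = $3,186.70 / $3,750.00 - 1
Ratio: 0.849787 - 1 = -0.150213
IRR = -15.0213%

-15.0213%


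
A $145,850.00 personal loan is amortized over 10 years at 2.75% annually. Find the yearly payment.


Formula: PMT = PV * r / (1 - (1+r)^(-n))
Denominator: 1 - (1 + 0.0275)^(-10) = 0.237602
Numerator: $145,850.00 * 0.0275 = 4010.875
PMT = 4010.875 / 0.237602 = $16,880.64

$16,880.64


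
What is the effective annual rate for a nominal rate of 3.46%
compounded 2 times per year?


Formula: EAR = (1 + r/m)^m - 1
Period rate: r/m = 0.0346 / 2 = 0.0173
Compounding: (1 + 0.0173)^2 = 1.034899
EAR = 1.034899 - 1 = 0.034899

0.034899


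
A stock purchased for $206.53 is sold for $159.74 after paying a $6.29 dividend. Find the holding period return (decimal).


Formula: HPR = (P1 - P0 + D) / P0
Gain: $159.74 - $206.53 + $6.29 = -$40.50
HPR = -$40.50 / $206.53 = -0.1961

-0.1961


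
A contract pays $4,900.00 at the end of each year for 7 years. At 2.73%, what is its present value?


Formula: PV = PMT * (1 - (1+r)^(-n)) / r
Discount factor: (1 + 0.0273)^(-7) = 0.828169
Bracket: 1 - 0.828169 = 0.171831
PV = $4,900.00 * 0.171831 / 0.0273 = $30,841.46

$30,841.46


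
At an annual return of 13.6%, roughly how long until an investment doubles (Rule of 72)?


Formula: Years ≈ 72 / r
Substituting: Years ≈ 72 / 13.6
Years ≈ 5.3

5.3 years


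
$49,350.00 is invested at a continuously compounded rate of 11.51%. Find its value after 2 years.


Formula: FV = P * e^(r*t)
Exponent: r*t = 0.1151 * 2 = 0.2302
e^(0.2302) = 1.258852
FV = $49,350.00 * 1.258852 = $62,124.33

$62,124.33


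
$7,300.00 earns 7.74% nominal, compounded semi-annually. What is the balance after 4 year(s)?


Formula: FV = P * (1 + r/m)^(m*t)
Period rate: r/m = 0.0774 / 2 = 0.0387
Total periods: m*t = 2 * 4 = 8
Growth factor: (1 + 0.0387)^8 = 1.354943
FV = $7,300.00 * 1.354943 = $9,891.08

$9,891.08


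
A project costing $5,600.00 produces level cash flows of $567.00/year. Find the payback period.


Formula: Payback = investment / annual cash flow
Substituting: Payback = $5,600.00 / $567.00
Payback = 9.8765 years

9.8765 years


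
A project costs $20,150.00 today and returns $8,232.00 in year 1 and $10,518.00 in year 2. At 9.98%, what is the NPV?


Formula: NPV = C0 + C1/(1+r) + C2/(1+r)^2
Discount C1: $8,232.00 / (1 + 0.0998) = $7,485.00
Discount C2: $10,518.00 / (1 + 0.0998)^2 = $8,695.72
NPV = -$20,150.00 + $7,485.00 + $8,695.72 = -$3,969.28

-$3,969.28


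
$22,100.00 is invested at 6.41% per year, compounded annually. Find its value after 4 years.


Formula: FV = P * (1 + r)^n
Substituting: FV = $22,100.00 * (1 + 0.0641)^4
Growth factor: (1.0641)^4 = 1.282123
FV = $22,100.00 * 1.282123 = $28,334.92

$28,334.92


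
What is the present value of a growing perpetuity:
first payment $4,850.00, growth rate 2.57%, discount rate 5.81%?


Formula: PV = C / (r - g)
Spread: r - g = 0.0581 - 0.0257 = 0.0324
Substituting: PV = $4,850.00 / 0.0324
PV = $149,691.36

$149,691.36


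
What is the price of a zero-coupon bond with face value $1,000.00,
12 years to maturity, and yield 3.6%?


Formula: Price = FV / (1 + r)^n
Substituting: Price = $1,000.00 / (1 + 0.036)^12
Discount factor: (1.036)^12 = 1.528682
Price = $1,000.00 / 1.528682 = $654.16

$654.16


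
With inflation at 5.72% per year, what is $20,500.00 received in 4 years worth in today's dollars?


Formula: Real value = nominal / (1 + inflation)^years
Price level: (1 + 0.0572)^4 = 1.24919
Real value = $20,500.00 / 1.24919 = $16,410.63

$16,410.63


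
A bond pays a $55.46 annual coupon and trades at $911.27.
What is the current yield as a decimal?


Formula: Current yield = annual coupon / price
Substituting: CY = $55.46 / $911.27
CY = 0.06086

0.06086


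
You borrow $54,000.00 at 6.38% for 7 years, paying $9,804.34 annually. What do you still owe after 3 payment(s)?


Formula: Balance = PV*(1+r)^k - PMT*((1+r)^k - 1)/r
Growth: (1 + 0.0638)^3 = 1.203871
Accumulated factor: ((1+r)^k - 1)/r = 3.19547
Balance = $54,000.00 * 1.203871 - $9,804.34 * 3.19547
Balance = $33,679.56

$33,679.56


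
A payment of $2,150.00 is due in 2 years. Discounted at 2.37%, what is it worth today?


Formula: PV = FV / (1 + r)^n
Substituting: PV = $2,150.00 / (1 + 0.0237)^2
Discount factor: (1.0237)^2 = 1.047962
PV = $2,150.00 / 1.047962 = $2,051.60

$2,051.60


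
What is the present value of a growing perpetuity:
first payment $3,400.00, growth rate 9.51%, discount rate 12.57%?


Formula: PV = C / (r - g)
Spread: r - g = 0.1257 - 0.0951 = 0.0306
Substituting: PV = $3,400.00 / 0.0306
PV = $111,111.11

$111,111.11


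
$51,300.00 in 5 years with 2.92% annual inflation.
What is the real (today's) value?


Formula: Real value = nominal / (1 + inflation)^years
Price level: (1 + 0.0292)^5 = 1.154779
Real value = $51,300.00 / 1.154779 = $44,424.08

$44,424.08


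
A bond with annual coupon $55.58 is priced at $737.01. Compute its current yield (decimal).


Formula: Current yield = annual coupon / price
Substituting: CY = $55.58 / $737.01
CY = 0.075413

0.075413


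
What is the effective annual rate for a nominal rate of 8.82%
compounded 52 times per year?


Formula: EAR = (1 + r/m)^m - 1
Period rate: r/m = 0.0882 / 52 = 0.001696
Compounding: (1 + 0.001696)^52 = 1.092125
EAR = 1.092125 - 1 = 0.092125

0.092125


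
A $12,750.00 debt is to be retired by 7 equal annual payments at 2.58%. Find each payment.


Formula: PMT = PV * r / (1 - (1+r)^(-n))
Denominator: 1 - (1 + 0.0258)^(-7) = 0.163317
Numerator: $12,750.00 * 0.0258 = 328.95
PMT = 328.95 / 0.163317 = $2,014.19

$2,014.19


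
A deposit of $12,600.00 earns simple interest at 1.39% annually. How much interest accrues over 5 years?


Formula: I = P * r * t
Substituting: I = $12,600.00 * 0.0139 * 5
Step: I = $12,600.00 * 0.0695
I = $875.70

$875.70


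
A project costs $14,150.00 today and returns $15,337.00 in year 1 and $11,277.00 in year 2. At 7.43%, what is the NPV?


Formula: NPV = C0 + C1/(1+r) + C2/(1+r)^2
Discount C1: $15,337.00 / (1 + 0.0743) = $14,276.27
Discount C2: $11,277.00 / (1 + 0.0743)^2 = $9,771.08
NPV = -$14,150.00 + $14,276.27 + $9,771.08 = $9,897.35

$9,897.35


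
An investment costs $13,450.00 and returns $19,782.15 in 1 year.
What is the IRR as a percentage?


Formula: IRR = C1/C0 - 1
Substituting: IRR = $19,782.15 / $13,450.00 - 1
Ratio: 1.470792 - 1 = 0.470792
IRR = 47.0792%

47.0792%


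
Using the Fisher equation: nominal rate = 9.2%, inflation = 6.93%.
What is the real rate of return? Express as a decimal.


Formula: (1 + r_real) = (1 + r_nom) / (1 + inflation)
Substituting: (1 + r_real) = 1.092 / 1.0693
(1 + r_real) = 1.021229
r_real = 1.021229 - 1 = 0.021229

0.021229


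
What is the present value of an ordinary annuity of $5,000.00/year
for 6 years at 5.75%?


Formula: PV = PMT * (1 - (1+r)^(-n)) / r
Discount factor: (1 + 0.0575)^(-6) = 0.715019
Bracket: 1 - 0.715019 = 0.284981
PV = $5,000.00 * 0.284981 / 0.0575 = $24,780.93

$24,780.93


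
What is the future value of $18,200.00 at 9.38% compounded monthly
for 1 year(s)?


Formula: FV = P * (1 + r/m)^(m*t)
Period rate: r/m = 0.0938 / 12 = 0.007817
Total periods: m*t = 12 * 1 = 12
Growth factor: (1 + 0.007817)^12 = 1.09794
FV = $18,200.00 * 1.09794 = $19,982.50

$19,982.50


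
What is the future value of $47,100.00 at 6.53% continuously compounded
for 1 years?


Formula: FV = P * e^(r*t)
Exponent: r*t = 0.0653 * 1 = 0.0653
e^(0.0653) = 1.067479
FV = $47,100.00 * 1.067479 = $50,278.27

$50,278.27


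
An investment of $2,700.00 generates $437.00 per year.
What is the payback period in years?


Formula: Payback = investment / annual cash flow
Substituting: Payback = $2,700.00 / $437.00
Payback = 6.1785 years

6.1785 years


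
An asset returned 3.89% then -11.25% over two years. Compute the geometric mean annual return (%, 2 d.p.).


Formula: Geometric mean = ((1+r1)*(1+r2))^(1/2) - 1
Product: (1 + 0.0389) * (1 + -0.1125) = 1.0389 * 0.8875 = 0.922024
Square root: 0.922024^0.5 = 0.960221
Geometric mean = 0.960221 - 1 = -0.039779
As percentage: -3.98%

-3.98%


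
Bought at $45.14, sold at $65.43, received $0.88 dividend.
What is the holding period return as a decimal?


Formula: HPR = (P1 - P0 + D) / P0
Gain: $65.43 - $45.14 + $0.88 = $21.17
HPR = $21.17 / $45.14 = 0.469

0.469


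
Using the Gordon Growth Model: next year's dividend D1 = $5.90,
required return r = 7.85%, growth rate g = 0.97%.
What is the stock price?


Formula: P = D1 / (r - g)
Spread: r - g = 0.0785 - 0.0097 = 0.0688
Substituting: P = $5.90 / 0.0688
P = $85.76

$85.76


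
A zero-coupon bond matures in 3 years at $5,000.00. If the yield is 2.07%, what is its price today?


Formula: Price = FV / (1 + r)^n
Substituting: Price = $5,000.00 / (1 + 0.0207)^3
Discount factor: (1.0207)^3 = 1.063394
Price = $5,000.00 / 1.063394 = $4,701.92

$4,701.92


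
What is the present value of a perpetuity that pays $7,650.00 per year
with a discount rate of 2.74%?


Formula: PV = C / r
Substituting: PV = $7,650.00 / 0.0274
PV = $279,197.08

$279,197.08


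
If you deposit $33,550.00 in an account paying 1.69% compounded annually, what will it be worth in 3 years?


Formula: FV = P * (1 + r)^n
Substituting: FV = $33,550.00 * (1 + 0.0169)^3
Growth factor: (1.0169)^3 = 1.051562
FV = $33,550.00 * 1.051562 = $35,279.89

$35,279.89


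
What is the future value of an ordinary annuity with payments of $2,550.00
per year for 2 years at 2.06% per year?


Formula: FV = PMT * ((1+r)^n - 1) / r
Growth factor: (1 + 0.0206)^2 = 1.041624
Numerator: 1.041624 - 1 = 0.041624
FV = $2,550.00 * 0.041624 / 0.0206 = $5,152.53

$5,152.53


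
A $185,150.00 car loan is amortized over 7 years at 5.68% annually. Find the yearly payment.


Formula: PMT = PV * r / (1 - (1+r)^(-n))
Denominator: 1 - (1 + 0.0568)^(-7) = 0.320718
Numerator: $185,150.00 * 0.0568 = 10516.52
PMT = 10516.52 / 0.320718 = $32,790.59

$32,790.59


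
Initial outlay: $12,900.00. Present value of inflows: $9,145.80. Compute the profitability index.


Formula: PI = PV(cash flows) / initial investment
Substituting: PI = $9,145.80 / $12,900.00
PI = 0.709

0.709


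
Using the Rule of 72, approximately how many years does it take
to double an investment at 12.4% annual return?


Formula: Years ≈ 72 / r
Substituting: Years ≈ 72 / 12.4
Years ≈ 5.8

5.8 years


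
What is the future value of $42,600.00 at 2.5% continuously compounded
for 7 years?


Formula: FV = P * e^(r*t)
Exponent: r*t = 0.025 * 7 = 0.175
e^(0.175) = 1.191246
FV = $42,600.00 * 1.191246 = $50,747.09

$50,747.09


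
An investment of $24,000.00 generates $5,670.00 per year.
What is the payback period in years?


Formula: Payback = investment / annual cash flow
Substituting: Payback = $24,000.00 / $5,670.00
Payback = 4.2328 years

4.2328 years


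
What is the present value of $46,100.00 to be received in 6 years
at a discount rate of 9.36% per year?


Formula: PV = FV / (1 + r)^n
Substituting: PV = $46,100.00 / (1 + 0.0936)^6
Discount factor: (1.0936)^6 = 1.71061
PV = $46,100.00 / 1.71061 = $26,949.45

$26,949.45


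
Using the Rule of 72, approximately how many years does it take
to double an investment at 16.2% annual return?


Formula: Years ≈ 72 / r
Substituting: Years ≈ 72 / 16.2
Years ≈ 4.4

4.4 years


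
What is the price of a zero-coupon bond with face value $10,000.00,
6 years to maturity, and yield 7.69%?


Formula: Price = FV / (1 + r)^n
Substituting: Price = $10,000.00 / (1 + 0.0769)^6
Discount factor: (1.0769)^6 = 1.55974
Price = $10,000.00 / 1.55974 = $6,411.32

$6,411.32


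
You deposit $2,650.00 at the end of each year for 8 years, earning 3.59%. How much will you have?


Formula: FV = PMT * ((1+r)^n - 1) / r
Growth factor: (1 + 0.0359)^8 = 1.325997
Numerator: 1.325997 - 1 = 0.325997
FV = $2,650.00 * 0.325997 / 0.0359 = $24,063.87

$24,063.87


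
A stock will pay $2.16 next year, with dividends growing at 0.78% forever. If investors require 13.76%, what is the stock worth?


Formula: P = D1 / (r - g)
Spread: r - g = 0.1376 - 0.0078 = 0.1298
Substituting: P = $2.16 / 0.1298
P = $16.64

$16.64


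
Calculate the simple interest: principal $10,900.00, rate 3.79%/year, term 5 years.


Formula: I = P * r * t
Substituting: I = $10,900.00 * 0.0379 * 5
Step: I = $10,900.00 * 0.1895
I = $2,065.55

$2,065.55


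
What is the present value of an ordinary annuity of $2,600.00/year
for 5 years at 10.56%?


Formula: PV = PMT * (1 - (1+r)^(-n)) / r
Discount factor: (1 + 0.1056)^(-5) = 0.605355
Bracket: 1 - 0.605355 = 0.394645
PV = $2,600.00 * 0.394645 / 0.1056 = $9,716.65

$9,716.65


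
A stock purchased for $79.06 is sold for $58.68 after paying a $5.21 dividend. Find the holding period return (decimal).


Formula: HPR = (P1 - P0 + D) / P0
Gain: $58.68 - $79.06 + $5.21 = -$15.17
HPR = -$15.17 / $79.06 = -0.1919

-0.1919


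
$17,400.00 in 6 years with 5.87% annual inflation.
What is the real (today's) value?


Formula: Real value = nominal / (1 + inflation)^years
Price level: (1 + 0.0587)^6 = 1.408113
Real value = $17,400.00 / 1.408113 = $12,356.96

$12,356.96


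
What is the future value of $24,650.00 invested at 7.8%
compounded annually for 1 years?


Formula: FV = P * (1 + r)^n
Substituting: FV = $24,650.00 * (1 + 0.078)^1
Growth factor: (1.078)^1 = 1.078
FV = $24,650.00 * 1.078 = $26,572.70

$26,572.70


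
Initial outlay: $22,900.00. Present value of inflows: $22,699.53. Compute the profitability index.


Formula: PI = PV(cash flows) / initial investment
Substituting: PI = $22,699.53 / $22,900.00
PI = 0.9912

0.9912


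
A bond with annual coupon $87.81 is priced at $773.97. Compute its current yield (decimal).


Formula: Current yield = annual coupon / price
Substituting: CY = $87.81 / $773.97
CY = 0.113454

0.113454


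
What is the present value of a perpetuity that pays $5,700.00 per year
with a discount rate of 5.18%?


Formula: PV = C / r
Substituting: PV = $5,700.00 / 0.0518
PV = $110,038.61

$110,038.61


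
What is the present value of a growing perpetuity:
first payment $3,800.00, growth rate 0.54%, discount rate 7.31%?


Formula: PV = C / (r - g)
Spread: r - g = 0.0731 - 0.0054 = 0.0677
Substituting: PV = $3,800.00 / 0.0677
PV = $56,129.99

$56,129.99


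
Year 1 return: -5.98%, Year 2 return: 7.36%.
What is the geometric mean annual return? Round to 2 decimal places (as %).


Formula: Geometric mean = ((1+r1)*(1+r2))^(1/2) - 1
Product: (1 + -0.0598) * (1 + 0.0736) = 0.9402 * 1.0736 = 1.009399
Square root: 1.009399^0.5 = 1.004688
Geometric mean = 1.004688 - 1 = 0.004688
As percentage: 0.47%

0.47%


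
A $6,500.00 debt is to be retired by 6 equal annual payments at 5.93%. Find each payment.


Formula: PMT = PV * r / (1 - (1+r)^(-n))
Denominator: 1 - (1 + 0.0593)^(-6) = 0.29224
Numerator: $6,500.00 * 0.0593 = 385.45
PMT = 385.45 / 0.29224 = $1,318.95

$1,318.95


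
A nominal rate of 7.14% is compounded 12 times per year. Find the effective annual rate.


Formula: EAR = (1 + r/m)^m - 1
Period rate: r/m = 0.0714 / 12 = 0.00595
Compounding: (1 + 0.00595)^12 = 1.073784
EAR = 1.073784 - 1 = 0.073784

0.073784


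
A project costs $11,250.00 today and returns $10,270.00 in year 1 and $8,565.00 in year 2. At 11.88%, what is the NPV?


Formula: NPV = C0 + C1/(1+r) + C2/(1+r)^2
Discount C1: $10,270.00 / (1 + 0.1188) = $9,179.48
Discount C2: $8,565.00 / (1 + 0.1188)^2 = $6,842.62
NPV = -$11,250.00 + $9,179.48 + $6,842.62 = $4,772.10

$4,772.10


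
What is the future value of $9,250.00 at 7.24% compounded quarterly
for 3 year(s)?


Formula: FV = P * (1 + r/m)^(m*t)
Period rate: r/m = 0.0724 / 4 = 0.0181
Total periods: m*t = 4 * 3 = 12
Growth factor: (1 + 0.0181)^12 = 1.240182
FV = $9,250.00 * 1.240182 = $11,471.68

$11,471.68


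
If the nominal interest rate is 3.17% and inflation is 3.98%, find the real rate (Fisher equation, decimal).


Formula: (1 + r_real) = (1 + r_nom) / (1 + inflation)
Substituting: (1 + r_real) = 1.0317 / 1.0398
(1 + r_real) = 0.99221
r_real = 0.99221 - 1 = -0.00779

-0.00779


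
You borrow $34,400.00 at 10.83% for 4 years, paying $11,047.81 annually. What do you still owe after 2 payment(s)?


Formula: Balance = PV*(1+r)^k - PMT*((1+r)^k - 1)/r
Growth: (1 + 0.1083)^2 = 1.228329
Accumulated factor: ((1+r)^k - 1)/r = 2.1083
Balance = $34,400.00 * 1.228329 - $11,047.81 * 2.1083
Balance = $18,962.42

$18,962.42


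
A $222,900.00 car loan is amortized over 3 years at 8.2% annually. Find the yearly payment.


Formula: PMT = PV * r / (1 - (1+r)^(-n))
Denominator: 1 - (1 + 0.082)^(-3) = 0.210562
Numerator: $222,900.00 * 0.082 = 18277.8
PMT = 18277.8 / 0.210562 = $86,804.98

$86,804.98


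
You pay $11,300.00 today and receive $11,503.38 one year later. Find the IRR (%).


Formula: IRR = C1/C0 - 1
Substituting: IRR = $11,503.38 / $11,300.00 - 1
Ratio: 1.017998 - 1 = 0.017998
IRR = 1.7998%

1.7998%


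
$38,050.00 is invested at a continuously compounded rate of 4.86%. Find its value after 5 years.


Formula: FV = P * e^(r*t)
Exponent: r*t = 0.0486 * 5 = 0.243
e^(0.243) = 1.275069
FV = $38,050.00 * 1.275069 = $48,516.36

$48,516.36


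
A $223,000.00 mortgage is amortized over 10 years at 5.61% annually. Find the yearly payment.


Formula: PMT = PV * r / (1 - (1+r)^(-n))
Denominator: 1 - (1 + 0.0561)^(-10) = 0.420639
Numerator: $223,000.00 * 0.0561 = 12510.3
PMT = 12510.3 / 0.420639 = $29,741.21

$29,741.21


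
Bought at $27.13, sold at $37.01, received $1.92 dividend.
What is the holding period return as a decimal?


Formula: HPR = (P1 - P0 + D) / P0
Gain: $37.01 - $27.13 + $1.92 = $11.80
HPR = $11.80 / $27.13 = 0.4349

0.4349


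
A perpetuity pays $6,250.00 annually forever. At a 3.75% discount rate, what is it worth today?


Formula: PV = C / r
Substituting: PV = $6,250.00 / 0.0375
PV = $166,666.67

$166,666.67


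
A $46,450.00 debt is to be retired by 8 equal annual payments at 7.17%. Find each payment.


Formula: PMT = PV * r / (1 - (1+r)^(-n))
Denominator: 1 - (1 + 0.0717)^(-8) = 0.425336
Numerator: $46,450.00 * 0.0717 = 3330.465
PMT = 3330.465 / 0.425336 = $7,830.20

$7,830.20
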